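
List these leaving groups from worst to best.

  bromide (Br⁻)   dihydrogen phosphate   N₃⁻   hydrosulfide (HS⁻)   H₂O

Rank by basicity of the departing species: weakest base leaves most easily.
bromide (Br⁻): pKₐ(HBr) ≈ -9 — weak base; good leaving group
H₂O: pKₐ(H₃O⁺) ≈ -1.7
dihydrogen phosphate: pKₐ(H₃PO₄) ≈ 2.1 — moderate base; biological leaving group after further activation
N₃⁻: pKₐ(HN₃) ≈ 4.7 — linear, resonance-stabilised
hydrosulfide (HS⁻): pKₐ(H₂S) ≈ 7
Listed from poorest to best leaving group as asked.

hydrosulfide (HS⁻) < N₃⁻ < dihydrogen phosphate < H₂O < bromide (Br⁻)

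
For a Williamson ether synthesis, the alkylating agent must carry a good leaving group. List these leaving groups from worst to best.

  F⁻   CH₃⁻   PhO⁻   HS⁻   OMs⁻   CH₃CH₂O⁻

Rank by basicity of the departing species: weakest base leaves most easily.
OMs⁻: pKₐ(CH₃SO₃H (MsOH)) ≈ -1.9 — resonance-delocalised alkanesulfonate
F⁻: pKₐ(HF) ≈ 3.2
HS⁻: pKₐ(H₂S) ≈ 7 — larger and more polarisable than the oxygen analogue
PhO⁻: pKₐ(C₆H₅OH (phenol)) ≈ 10 — resonance into the ring helps, but still a poor LG
CH₃CH₂O⁻: pKₐ(CH₃CH₂OH) ≈ 16
CH₃⁻: pKₐ(CH₄) ≈ 48 — unstabilised carbanion; the worst conceivable leaving group
Reversing gives the worst-to-best order requested.

CH₃⁻ < CH₃CH₂O⁻ < PhO⁻ < HS⁻ < F⁻ < OMs⁻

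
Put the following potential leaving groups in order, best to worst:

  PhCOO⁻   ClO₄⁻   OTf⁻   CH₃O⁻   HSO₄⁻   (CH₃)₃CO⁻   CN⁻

The more stable X⁻ (or X) is on its own — i.e. the weaker a base it is — the better a leaving group it makes.
OTf⁻: pKₐ(CF₃SO₃H (triflic acid)) ≈ -14 — charge spread over three oxygens and a CF₃ group; the premier leaving group in synthesis
ClO₄⁻: pKₐ(HClO₄) ≈ -10 — extremely weak base; rarely used for safety reasons
HSO₄⁻: pKₐ(H₂SO₄) ≈ -3 — conjugate base of a strong mineral acid
PhCOO⁻: pKₐ(C₆H₅COOH) ≈ 4.2 — aryl carboxylate
CN⁻: pKₐ(HCN) ≈ 9.2 — sp carbon stabilises the charge somewhat, but still a poor LG
CH₃O⁻: pKₐ(CH₃OH) ≈ 15.5
(CH₃)₃CO⁻: pKₐ(t-BuOH) ≈ 18 — bulky, strongly basic alkoxide

OTf⁻ > ClO₄⁻ > HSO₄⁻ > PhCOO⁻ > CN⁻ > CH₃O⁻ > (CH₃)₃CO⁻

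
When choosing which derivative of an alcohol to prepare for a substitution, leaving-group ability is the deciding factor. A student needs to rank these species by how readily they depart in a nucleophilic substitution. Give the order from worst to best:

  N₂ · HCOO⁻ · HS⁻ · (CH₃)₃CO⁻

The more stable X⁻ (or X) is on its own — i.e. the weaker a base it is — the better a leaving group it makes.
N₂: no meaningful conjugate acid; N₂ departs as an exceptionally stable neutral molecule
HCOO⁻: pKₐ(HCOOH) ≈ 3.8
HS⁻: pKₐ(H₂S) ≈ 7
(CH₃)₃CO⁻: pKₐ(t-BuOH) ≈ 18
The question asks for worst first, so the sequence is read in increasing leaving-group ability.

(CH₃)₃CO⁻ < HS⁻ < HCOO⁻ < N₂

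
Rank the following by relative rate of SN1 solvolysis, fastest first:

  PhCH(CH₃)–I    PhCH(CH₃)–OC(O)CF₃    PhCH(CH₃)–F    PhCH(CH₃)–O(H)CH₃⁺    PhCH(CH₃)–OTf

PhCH(CH₃)–OTf > PhCH(CH₃)–I > PhCH(CH₃)–O(H)CH₃⁺ > PhCH(CH₃)–OC(O)CF₃ > PhCH(CH₃)–F

The skeletons are identical, so relative rate is governed entirely by leaving-group ability.
The more stable X⁻ (or X) is on its own — i.e. the weaker a base it is — the better a leaving group it makes.
PhCH(CH₃)–OTf loses OTf⁻: pKₐ(CF₃SO₃H (triflic acid)) ≈ -14
PhCH(CH₃)–I loses I⁻: pKₐ(HI) ≈ -10
PhCH(CH₃)–O(H)CH₃⁺ loses R'OH: pKₐ(R'OH₂⁺) ≈ -2.4
PhCH(CH₃)–OC(O)CF₃ loses CF₃COO⁻: pKₐ(CF₃COOH) ≈ 0.2
PhCH(CH₃)–F loses F⁻: pKₐ(HF) ≈ 3.2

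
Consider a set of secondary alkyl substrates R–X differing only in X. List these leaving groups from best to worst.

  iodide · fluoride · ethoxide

iodide: pKₐ(HI) ≈ -10
fluoride: pKₐ(HF) ≈ 3.2
ethoxide: pKₐ(CH₃CH₂OH) ≈ 16

iodide > fluoride > ethoxide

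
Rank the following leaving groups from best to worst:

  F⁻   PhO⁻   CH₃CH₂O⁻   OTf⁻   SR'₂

OTf⁻ > SR'₂ > F⁻ > PhO⁻ > CH₃CH₂O⁻

Leaving-group ability tracks the stability of the departed species; conjugate-acid pKₐ is the usual yardstick (lower pKₐ → better LG).
OTf⁻: pKₐ(CF₃SO₃H (triflic acid)) ≈ -14
SR'₂: pKₐ(R'₂SH⁺) ≈ -7
F⁻: pKₐ(HF) ≈ 3.2
PhO⁻: pKₐ(C₆H₅OH (phenol)) ≈ 10
CH₃CH₂O⁻: pKₐ(CH₃CH₂OH) ≈ 16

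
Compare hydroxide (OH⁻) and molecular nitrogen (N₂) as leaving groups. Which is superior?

molecular nitrogen (N₂) is the better leaving group.
N₂ is the ultimate leaving group — it departs as an exceptionally stable neutral molecule, whereas hydroxide (OH⁻) (pKₐ(H₂O) ≈ 15.7) is far more basic.

molecular nitrogen (N₂)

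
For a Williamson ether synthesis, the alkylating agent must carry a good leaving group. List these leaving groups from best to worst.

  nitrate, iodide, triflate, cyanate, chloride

Leaving-group ability tracks the stability of the departed species; conjugate-acid pKₐ is the usual yardstick (lower pKₐ → better LG).
triflate: pKₐ(CF₃SO₃H (triflic acid)) ≈ -14
iodide: pKₐ(HI) ≈ -10
chloride: pKₐ(HCl) ≈ -7
nitrate: pKₐ(HNO₃) ≈ -1.3
cyanate: pKₐ(HOCN) ≈ 3.5 — resonance between N and O

triflate > iodide > chloride > nitrate > cyanate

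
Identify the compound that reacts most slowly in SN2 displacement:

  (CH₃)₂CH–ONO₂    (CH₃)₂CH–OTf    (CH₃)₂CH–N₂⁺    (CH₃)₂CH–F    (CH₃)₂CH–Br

Identical carbon frameworks mean the comparison reduces to leaving-group quality.
Leaving-group ability tracks the stability of the departed species; conjugate-acid pKₐ is the usual yardstick (lower pKₐ → better LG).
(CH₃)₂CH–N₂⁺ loses N₂: no meaningful conjugate acid; N₂ departs as an exceptionally stable neutral molecule
(CH₃)₂CH–OTf loses OTf⁻: pKₐ(CF₃SO₃H (triflic acid)) ≈ -14
(CH₃)₂CH–Br loses Br⁻: pKₐ(HBr) ≈ -9
(CH₃)₂CH–ONO₂ loses NO₃⁻: pKₐ(HNO₃) ≈ -1.3
(CH₃)₂CH–F loses F⁻: pKₐ(HF) ≈ 3.2

(CH₃)₂CH–F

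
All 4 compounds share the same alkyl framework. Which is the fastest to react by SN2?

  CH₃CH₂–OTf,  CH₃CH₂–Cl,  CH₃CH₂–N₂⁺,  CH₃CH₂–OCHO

CH₃CH₂–N₂⁺

Identical carbon frameworks mean the comparison reduces to leaving-group quality.
Rank by basicity of the departing species: weakest base leaves most easily.
CH₃CH₂–N₂⁺ loses N₂: no meaningful conjugate acid; N₂ departs as an exceptionally stable neutral molecule
CH₃CH₂–OTf loses OTf⁻: pKₐ(CF₃SO₃H (triflic acid)) ≈ -14
CH₃CH₂–Cl loses Cl⁻: pKₐ(HCl) ≈ -7
CH₃CH₂–OCHO loses HCOO⁻: pKₐ(HCOOH) ≈ 3.8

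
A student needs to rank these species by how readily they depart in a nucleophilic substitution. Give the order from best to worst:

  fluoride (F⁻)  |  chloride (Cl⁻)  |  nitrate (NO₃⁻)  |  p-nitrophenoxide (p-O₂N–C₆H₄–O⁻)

chloride (Cl⁻) > nitrate (NO₃⁻) > fluoride (F⁻) > p-nitrophenoxide (p-O₂N–C₆H₄–O⁻)

Rank by basicity of the departing species: weakest base leaves most easily.
chloride (Cl⁻): pKₐ(HCl) ≈ -7 — moderately weak base
nitrate (NO₃⁻): pKₐ(HNO₃) ≈ -1.3 — resonance-delocalised over three oxygens
fluoride (F⁻): pKₐ(HF) ≈ 3.2
p-nitrophenoxide (p-O₂N–C₆H₄–O⁻): pKₐ(p-nitrophenol) ≈ 7.2 — nitro group delocalises the charge; the classic chromogenic LG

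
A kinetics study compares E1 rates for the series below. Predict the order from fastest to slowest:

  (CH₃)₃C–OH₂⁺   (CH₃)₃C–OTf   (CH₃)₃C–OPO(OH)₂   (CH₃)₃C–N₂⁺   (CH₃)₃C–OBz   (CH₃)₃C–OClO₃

The skeletons are identical, so relative rate is governed entirely by leaving-group ability.
Leaving-group ability tracks the stability of the departed species; conjugate-acid pKₐ is the usual yardstick (lower pKₐ → better LG).
(CH₃)₃C–N₂⁺ loses N₂: no meaningful conjugate acid; N₂ departs as an exceptionally stable neutral molecule
(CH₃)₃C–OTf loses OTf⁻: pKₐ(CF₃SO₃H (triflic acid)) ≈ -14
(CH₃)₃C–OClO₃ loses ClO₄⁻: pKₐ(HClO₄) ≈ -10
(CH₃)₃C–OH₂⁺ loses H₂O: pKₐ(H₃O⁺) ≈ -1.7
(CH₃)₃C–OPO(OH)₂ loses H₂PO₄⁻: pKₐ(H₃PO₄) ≈ 2.1
(CH₃)₃C–OBz loses PhCOO⁻: pKₐ(C₆H₅COOH) ≈ 4.2

(CH₃)₃C–N₂⁺ > (CH₃)₃C–OTf > (CH₃)₃C–OClO₃ > (CH₃)₃C–OH₂⁺ > (CH₃)₃C–OPO(OH)₂ > (CH₃)₃C–OBz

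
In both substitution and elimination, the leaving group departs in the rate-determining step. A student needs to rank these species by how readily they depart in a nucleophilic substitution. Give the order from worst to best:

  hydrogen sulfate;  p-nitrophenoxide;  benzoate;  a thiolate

a thiolate < p-nitrophenoxide < benzoate < hydrogen sulfate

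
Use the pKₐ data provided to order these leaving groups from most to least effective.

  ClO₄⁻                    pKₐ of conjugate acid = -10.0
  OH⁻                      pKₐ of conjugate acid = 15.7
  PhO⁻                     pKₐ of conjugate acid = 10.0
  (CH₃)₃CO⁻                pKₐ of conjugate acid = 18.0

Lower conjugate-acid pKₐ ⇒ weaker base ⇒ better leaving group.
Sorting by the given values: ClO₄⁻ (-10.0), PhO⁻ (10.0), OH⁻ (15.7), (CH₃)₃CO⁻ (18.0).

ClO₄⁻ > PhO⁻ > OH⁻ > (CH₃)₃CO⁻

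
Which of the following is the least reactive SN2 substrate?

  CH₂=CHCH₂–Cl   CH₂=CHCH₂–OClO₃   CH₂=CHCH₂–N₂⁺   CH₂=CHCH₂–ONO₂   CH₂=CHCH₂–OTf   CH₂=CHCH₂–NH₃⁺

Same R in every case — rank the leaving groups.
The more stable X⁻ (or X) is on its own — i.e. the weaker a base it is — the better a leaving group it makes.
CH₂=CHCH₂–N₂⁺ loses N₂: no meaningful conjugate acid; N₂ departs as an exceptionally stable neutral molecule
CH₂=CHCH₂–OTf loses OTf⁻: pKₐ(CF₃SO₃H (triflic acid)) ≈ -14
CH₂=CHCH₂–OClO₃ loses ClO₄⁻: pKₐ(HClO₄) ≈ -10
CH₂=CHCH₂–Cl loses Cl⁻: pKₐ(HCl) ≈ -7
CH₂=CHCH₂–ONO₂ loses NO₃⁻: pKₐ(HNO₃) ≈ -1.3
CH₂=CHCH₂–NH₃⁺ loses NH₃: pKₐ(NH₄⁺) ≈ 9.2

CH₂=CHCH₂–NH₃⁺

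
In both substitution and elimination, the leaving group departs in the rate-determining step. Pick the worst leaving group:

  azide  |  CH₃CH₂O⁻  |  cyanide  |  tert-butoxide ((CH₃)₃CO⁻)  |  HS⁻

azide: pKₐ(HN₃) ≈ 4.7
HS⁻: pKₐ(H₂S) ≈ 7
cyanide: pKₐ(HCN) ≈ 9.2
CH₃CH₂O⁻: pKₐ(CH₃CH₂OH) ≈ 16
tert-butoxide ((CH₃)₃CO⁻): pKₐ(t-BuOH) ≈ 18

tert-butoxide ((CH₃)₃CO⁻)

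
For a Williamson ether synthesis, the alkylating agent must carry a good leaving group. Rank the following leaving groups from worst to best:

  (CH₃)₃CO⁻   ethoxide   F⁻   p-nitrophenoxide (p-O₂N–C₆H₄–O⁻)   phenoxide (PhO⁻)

(CH₃)₃CO⁻ < ethoxide < phenoxide (PhO⁻) < p-nitrophenoxide (p-O₂N–C₆H₄–O⁻) < F⁻

F⁻: pKₐ(HF) ≈ 3.2 — small and strongly basic; the poor halide leaving group
p-nitrophenoxide (p-O₂N–C₆H₄–O⁻): pKₐ(p-nitrophenol) ≈ 7.2 — nitro group delocalises the charge; the classic chromogenic LG
phenoxide (PhO⁻): pKₐ(C₆H₅OH (phenol)) ≈ 10 — resonance into the ring helps, but still a poor LG
ethoxide: pKₐ(CH₃CH₂OH) ≈ 16 — strong base; alkoxides do not leave unassisted
(CH₃)₃CO⁻: pKₐ(t-BuOH) ≈ 18 — bulky, strongly basic alkoxide
The question asks for worst first, so the sequence is read in increasing leaving-group ability.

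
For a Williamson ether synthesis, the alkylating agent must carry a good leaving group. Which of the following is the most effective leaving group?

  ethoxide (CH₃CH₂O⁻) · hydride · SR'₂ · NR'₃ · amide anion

A good leaving group is a weak base: the lower the pKₐ of its conjugate acid, the more readily it departs.
SR'₂: pKₐ(R'₂SH⁺) ≈ -7
NR'₃: pKₐ(R'₃NH⁺) ≈ 10.7
ethoxide (CH₃CH₂O⁻): pKₐ(CH₃CH₂OH) ≈ 16
hydride: pKₐ(H₂) ≈ 36
amide anion: pKₐ(NH₃) ≈ 38

SR'₂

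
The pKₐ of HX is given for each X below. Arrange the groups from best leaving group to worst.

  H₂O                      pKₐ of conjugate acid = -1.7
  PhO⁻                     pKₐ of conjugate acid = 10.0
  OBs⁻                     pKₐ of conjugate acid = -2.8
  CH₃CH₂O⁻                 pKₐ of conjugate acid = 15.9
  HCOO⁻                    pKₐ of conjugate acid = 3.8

Lower conjugate-acid pKₐ ⇒ weaker base ⇒ better leaving group.
Sorting by the given values: OBs⁻ (-2.8), H₂O (-1.7), HCOO⁻ (3.8), PhO⁻ (10.0), CH₃CH₂O⁻ (15.9).

OBs⁻ > H₂O > HCOO⁻ > PhO⁻ > CH₃CH₂O⁻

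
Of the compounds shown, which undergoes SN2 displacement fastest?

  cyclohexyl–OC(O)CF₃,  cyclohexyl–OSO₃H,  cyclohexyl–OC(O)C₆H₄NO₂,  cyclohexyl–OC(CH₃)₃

The skeletons are identical, so relative rate is governed entirely by leaving-group ability.
Rank by basicity of the departing species: weakest base leaves most easily.
cyclohexyl–OSO₃H loses HSO₄⁻: pKₐ(H₂SO₄) ≈ -3
cyclohexyl–OC(O)CF₃ loses CF₃COO⁻: pKₐ(CF₃COOH) ≈ 0.2
cyclohexyl–OC(O)C₆H₄NO₂ loses p-O₂N–C₆H₄–COO⁻: pKₐ(p-nitrobenzoic acid) ≈ 3.4
cyclohexyl–OC(CH₃)₃ loses (CH₃)₃CO⁻: pKₐ(t-BuOH) ≈ 18

cyclohexyl–OSO₃H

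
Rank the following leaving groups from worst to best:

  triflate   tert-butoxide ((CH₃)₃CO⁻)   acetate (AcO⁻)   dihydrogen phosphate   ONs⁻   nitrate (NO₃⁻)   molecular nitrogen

molecular nitrogen: no meaningful conjugate acid; N₂ departs as an exceptionally stable neutral molecule
triflate: pKₐ(CF₃SO₃H (triflic acid)) ≈ -14 — charge spread over three oxygens and a CF₃ group; the premier leaving group in synthesis
ONs⁻: pKₐ(p-O₂NC₆H₄SO₃H) ≈ -3.5 — p-nitro group further stabilises the sulfonate
nitrate (NO₃⁻): pKₐ(HNO₃) ≈ -1.3 — resonance-delocalised over three oxygens
dihydrogen phosphate: pKₐ(H₃PO₄) ≈ 2.1
acetate (AcO⁻): pKₐ(CH₃COOH) ≈ 4.8 — resonance-stabilised but still a weak base
tert-butoxide ((CH₃)₃CO⁻): pKₐ(t-BuOH) ≈ 18 — bulky, strongly basic alkoxide
The question asks for worst first, so the sequence is read in increasing leaving-group ability.

tert-butoxide ((CH₃)₃CO⁻) < acetate (AcO⁻) < dihydrogen phosphate < nitrate (NO₃⁻) < ONs⁻ < triflate < molecular nitrogen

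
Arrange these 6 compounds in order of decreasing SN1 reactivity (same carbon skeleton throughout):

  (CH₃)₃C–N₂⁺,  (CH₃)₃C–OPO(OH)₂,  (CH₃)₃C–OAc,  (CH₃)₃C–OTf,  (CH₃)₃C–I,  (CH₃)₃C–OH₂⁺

(CH₃)₃C–N₂⁺ > (CH₃)₃C–OTf > (CH₃)₃C–I > (CH₃)₃C–OH₂⁺ > (CH₃)₃C–OPO(OH)₂ > (CH₃)₃C–OAc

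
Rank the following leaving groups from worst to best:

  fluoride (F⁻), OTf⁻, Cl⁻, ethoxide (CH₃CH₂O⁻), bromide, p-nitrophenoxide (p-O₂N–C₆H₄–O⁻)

Rank by basicity of the departing species: weakest base leaves most easily.
OTf⁻: pKₐ(CF₃SO₃H (triflic acid)) ≈ -14 — charge spread over three oxygens and a CF₃ group; the premier leaving group in synthesis
bromide: pKₐ(HBr) ≈ -9
Cl⁻: pKₐ(HCl) ≈ -7
fluoride (F⁻): pKₐ(HF) ≈ 3.2 — small and strongly basic; the poor halide leaving group
p-nitrophenoxide (p-O₂N–C₆H₄–O⁻): pKₐ(p-nitrophenol) ≈ 7.2 — nitro group delocalises the charge; the classic chromogenic LG
ethoxide (CH₃CH₂O⁻): pKₐ(CH₃CH₂OH) ≈ 16 — strong base; alkoxides do not leave unassisted
The question asks for worst first, so the sequence is read in increasing leaving-group ability.

ethoxide (CH₃CH₂O⁻) < p-nitrophenoxide (p-O₂N–C₆H₄–O⁻) < fluoride (F⁻) < Cl⁻ < bromide < OTf⁻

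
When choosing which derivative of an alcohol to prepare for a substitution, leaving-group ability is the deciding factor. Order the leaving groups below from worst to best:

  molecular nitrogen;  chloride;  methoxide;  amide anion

A good leaving group is a weak base: the lower the pKₐ of its conjugate acid, the more readily it departs.
molecular nitrogen: no meaningful conjugate acid; N₂ departs as an exceptionally stable neutral molecule
chloride: pKₐ(HCl) ≈ -7
methoxide: pKₐ(CH₃OH) ≈ 15.5 — strong base; alkoxides do not leave unassisted
amide anion: pKₐ(NH₃) ≈ 38 — extremely strong base; never a leaving group
The question asks for worst first, so the sequence is read in increasing leaving-group ability.

amide anion < methoxide < chloride < molecular nitrogen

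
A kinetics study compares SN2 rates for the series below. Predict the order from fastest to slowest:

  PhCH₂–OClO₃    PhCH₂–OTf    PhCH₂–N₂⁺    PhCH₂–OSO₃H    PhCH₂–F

PhCH₂–N₂⁺ > PhCH₂–OTf > PhCH₂–OClO₃ > PhCH₂–OSO₃H > PhCH₂–F

Same R in every case — rank the leaving groups.
The more stable X⁻ (or X) is on its own — i.e. the weaker a base it is — the better a leaving group it makes.
PhCH₂–N₂⁺ loses N₂: no meaningful conjugate acid; N₂ departs as an exceptionally stable neutral molecule
PhCH₂–OTf loses OTf⁻: pKₐ(CF₃SO₃H (triflic acid)) ≈ -14
PhCH₂–OClO₃ loses ClO₄⁻: pKₐ(HClO₄) ≈ -10
PhCH₂–OSO₃H loses HSO₄⁻: pKₐ(H₂SO₄) ≈ -3
PhCH₂–F loses F⁻: pKₐ(HF) ≈ 3.2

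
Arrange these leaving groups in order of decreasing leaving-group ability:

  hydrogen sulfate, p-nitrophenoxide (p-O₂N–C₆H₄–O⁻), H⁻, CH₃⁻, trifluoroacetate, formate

hydrogen sulfate > trifluoroacetate > formate > p-nitrophenoxide (p-O₂N–C₆H₄–O⁻) > H⁻ > CH₃⁻

Leaving-group ability tracks the stability of the departed species; conjugate-acid pKₐ is the usual yardstick (lower pKₐ → better LG).
hydrogen sulfate: pKₐ(H₂SO₄) ≈ -3 — conjugate base of a strong mineral acid
trifluoroacetate: pKₐ(CF₃COOH) ≈ 0.2 — strongly electron-withdrawing CF₃ stabilises the carboxylate
formate: pKₐ(HCOOH) ≈ 3.8
p-nitrophenoxide (p-O₂N–C₆H₄–O⁻): pKₐ(p-nitrophenol) ≈ 7.2
H⁻: pKₐ(H₂) ≈ 36 — extremely strong base; leaves only in special hydride-transfer contexts
CH₃⁻: pKₐ(CH₄) ≈ 48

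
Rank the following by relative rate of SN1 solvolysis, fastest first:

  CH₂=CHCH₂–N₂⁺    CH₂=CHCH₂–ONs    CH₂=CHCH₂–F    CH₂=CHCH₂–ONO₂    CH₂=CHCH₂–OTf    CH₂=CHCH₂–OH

With the same alkyl group throughout, only the leaving group differentiates the rates.
Leaving-group ability tracks the stability of the departed species; conjugate-acid pKₐ is the usual yardstick (lower pKₐ → better LG).
CH₂=CHCH₂–N₂⁺ loses N₂: no meaningful conjugate acid; N₂ departs as an exceptionally stable neutral molecule
CH₂=CHCH₂–OTf loses OTf⁻: pKₐ(CF₃SO₃H (triflic acid)) ≈ -14
CH₂=CHCH₂–ONs loses ONs⁻: pKₐ(p-O₂NC₆H₄SO₃H) ≈ -3.5
CH₂=CHCH₂–ONO₂ loses NO₃⁻: pKₐ(HNO₃) ≈ -1.3
CH₂=CHCH₂–F loses F⁻: pKₐ(HF) ≈ 3.2
CH₂=CHCH₂–OH loses OH⁻: pKₐ(H₂O) ≈ 15.7

CH₂=CHCH₂–N₂⁺ > CH₂=CHCH₂–OTf > CH₂=CHCH₂–ONs > CH₂=CHCH₂–ONO₂ > CH₂=CHCH₂–F > CH₂=CHCH₂–OH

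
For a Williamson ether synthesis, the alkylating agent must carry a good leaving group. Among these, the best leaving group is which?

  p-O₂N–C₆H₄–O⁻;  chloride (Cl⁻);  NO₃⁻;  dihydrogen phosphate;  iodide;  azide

iodide

Rank by basicity of the departing species: weakest base leaves most easily.
iodide: pKₐ(HI) ≈ -10
chloride (Cl⁻): pKₐ(HCl) ≈ -7
NO₃⁻: pKₐ(HNO₃) ≈ -1.3
dihydrogen phosphate: pKₐ(H₃PO₄) ≈ 2.1
azide: pKₐ(HN₃) ≈ 4.7
p-O₂N–C₆H₄–O⁻: pKₐ(p-nitrophenol) ≈ 7.2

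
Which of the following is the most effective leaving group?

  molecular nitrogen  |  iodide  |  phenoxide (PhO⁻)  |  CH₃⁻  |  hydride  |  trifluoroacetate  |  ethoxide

molecular nitrogen

The more stable X⁻ (or X) is on its own — i.e. the weaker a base it is — the better a leaving group it makes.
molecular nitrogen: no meaningful conjugate acid; N₂ departs as an exceptionally stable neutral molecule
iodide: pKₐ(HI) ≈ -10
trifluoroacetate: pKₐ(CF₃COOH) ≈ 0.2
phenoxide (PhO⁻): pKₐ(C₆H₅OH (phenol)) ≈ 10
ethoxide: pKₐ(CH₃CH₂OH) ≈ 16
hydride: pKₐ(H₂) ≈ 36
CH₃⁻: pKₐ(CH₄) ≈ 48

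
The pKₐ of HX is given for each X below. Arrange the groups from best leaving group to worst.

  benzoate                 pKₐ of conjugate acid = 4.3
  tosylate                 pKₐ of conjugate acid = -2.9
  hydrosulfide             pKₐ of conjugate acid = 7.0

tosylate > benzoate > hydrosulfide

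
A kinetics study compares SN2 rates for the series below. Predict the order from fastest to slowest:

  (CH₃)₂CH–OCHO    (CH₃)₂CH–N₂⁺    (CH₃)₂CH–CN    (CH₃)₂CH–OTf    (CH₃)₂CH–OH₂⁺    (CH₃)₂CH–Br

With the same alkyl group throughout, only the leaving group differentiates the rates.
Leaving-group ability tracks the stability of the departed species; conjugate-acid pKₐ is the usual yardstick (lower pKₐ → better LG).
(CH₃)₂CH–N₂⁺ loses N₂: no meaningful conjugate acid; N₂ departs as an exceptionally stable neutral molecule
(CH₃)₂CH–OTf loses OTf⁻: pKₐ(CF₃SO₃H (triflic acid)) ≈ -14
(CH₃)₂CH–Br loses Br⁻: pKₐ(HBr) ≈ -9
(CH₃)₂CH–OH₂⁺ loses H₂O: pKₐ(H₃O⁺) ≈ -1.7
(CH₃)₂CH–OCHO loses HCOO⁻: pKₐ(HCOOH) ≈ 3.8
(CH₃)₂CH–CN loses CN⁻: pKₐ(HCN) ≈ 9.2

(CH₃)₂CH–N₂⁺ > (CH₃)₂CH–OTf > (CH₃)₂CH–Br > (CH₃)₂CH–OH₂⁺ > (CH₃)₂CH–OCHO > (CH₃)₂CH–CN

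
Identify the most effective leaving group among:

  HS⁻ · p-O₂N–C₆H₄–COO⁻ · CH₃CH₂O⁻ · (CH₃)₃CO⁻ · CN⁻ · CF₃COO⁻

CF₃COO⁻: pKₐ(CF₃COOH) ≈ 0.2
p-O₂N–C₆H₄–COO⁻: pKₐ(p-nitrobenzoic acid) ≈ 3.4
HS⁻: pKₐ(H₂S) ≈ 7
CN⁻: pKₐ(HCN) ≈ 9.2
CH₃CH₂O⁻: pKₐ(CH₃CH₂OH) ≈ 16
(CH₃)₃CO⁻: pKₐ(t-BuOH) ≈ 18

CF₃COO⁻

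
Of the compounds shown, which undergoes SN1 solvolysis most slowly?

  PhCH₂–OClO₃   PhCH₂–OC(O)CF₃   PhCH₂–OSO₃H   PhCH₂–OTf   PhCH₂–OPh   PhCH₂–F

Same R in every case — rank the leaving groups.
Rank by basicity of the departing species: weakest base leaves most easily.
PhCH₂–OTf loses OTf⁻: pKₐ(CF₃SO₃H (triflic acid)) ≈ -14
PhCH₂–OClO₃ loses ClO₄⁻: pKₐ(HClO₄) ≈ -10
PhCH₂–OSO₃H loses HSO₄⁻: pKₐ(H₂SO₄) ≈ -3
PhCH₂–OC(O)CF₃ loses CF₃COO⁻: pKₐ(CF₃COOH) ≈ 0.2
PhCH₂–F loses F⁻: pKₐ(HF) ≈ 3.2
PhCH₂–OPh loses PhO⁻: pKₐ(C₆H₅OH (phenol)) ≈ 10

PhCH₂–OPh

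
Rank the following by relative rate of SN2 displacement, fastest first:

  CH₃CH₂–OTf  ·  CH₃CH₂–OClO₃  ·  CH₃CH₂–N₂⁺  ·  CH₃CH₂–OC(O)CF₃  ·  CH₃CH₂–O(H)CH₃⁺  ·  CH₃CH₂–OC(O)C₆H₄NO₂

CH₃CH₂–N₂⁺ > CH₃CH₂–OTf > CH₃CH₂–OClO₃ > CH₃CH₂–O(H)CH₃⁺ > CH₃CH₂–OC(O)CF₃ > CH₃CH₂–OC(O)C₆H₄NO₂

Identical carbon frameworks mean the comparison reduces to leaving-group quality.
The more stable X⁻ (or X) is on its own — i.e. the weaker a base it is — the better a leaving group it makes.
CH₃CH₂–N₂⁺ loses N₂: no meaningful conjugate acid; N₂ departs as an exceptionally stable neutral molecule
CH₃CH₂–OTf loses OTf⁻: pKₐ(CF₃SO₃H (triflic acid)) ≈ -14
CH₃CH₂–OClO₃ loses ClO₄⁻: pKₐ(HClO₄) ≈ -10
CH₃CH₂–O(H)CH₃⁺ loses R'OH: pKₐ(R'OH₂⁺) ≈ -2.4
CH₃CH₂–OC(O)CF₃ loses CF₃COO⁻: pKₐ(CF₃COOH) ≈ 0.2
CH₃CH₂–OC(O)C₆H₄NO₂ loses p-O₂N–C₆H₄–COO⁻: pKₐ(p-nitrobenzoic acid) ≈ 3.4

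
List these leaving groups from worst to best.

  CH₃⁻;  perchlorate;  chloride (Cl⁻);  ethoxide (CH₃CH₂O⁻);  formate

perchlorate: pKₐ(HClO₄) ≈ -10 — extremely weak base; rarely used for safety reasons
chloride (Cl⁻): pKₐ(HCl) ≈ -7 — moderately weak base
formate: pKₐ(HCOOH) ≈ 3.8
ethoxide (CH₃CH₂O⁻): pKₐ(CH₃CH₂OH) ≈ 16 — strong base; alkoxides do not leave unassisted
CH₃⁻: pKₐ(CH₄) ≈ 48
Listed from poorest to best leaving group as asked.

CH₃⁻ < ethoxide (CH₃CH₂O⁻) < formate < chloride (Cl⁻) < perchlorate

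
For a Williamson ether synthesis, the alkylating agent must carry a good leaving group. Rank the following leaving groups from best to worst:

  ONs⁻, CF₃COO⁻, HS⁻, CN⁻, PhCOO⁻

ONs⁻ > CF₃COO⁻ > PhCOO⁻ > HS⁻ > CN⁻

The more stable X⁻ (or X) is on its own — i.e. the weaker a base it is — the better a leaving group it makes.
ONs⁻: pKₐ(p-O₂NC₆H₄SO₃H) ≈ -3.5
CF₃COO⁻: pKₐ(CF₃COOH) ≈ 0.2
PhCOO⁻: pKₐ(C₆H₅COOH) ≈ 4.2
HS⁻: pKₐ(H₂S) ≈ 7
CN⁻: pKₐ(HCN) ≈ 9.2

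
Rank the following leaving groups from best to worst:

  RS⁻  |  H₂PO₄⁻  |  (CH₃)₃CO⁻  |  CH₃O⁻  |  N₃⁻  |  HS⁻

H₂PO₄⁻ > N₃⁻ > HS⁻ > RS⁻ > CH₃O⁻ > (CH₃)₃CO⁻

The more stable X⁻ (or X) is on its own — i.e. the weaker a base it is — the better a leaving group it makes.
H₂PO₄⁻: pKₐ(H₃PO₄) ≈ 2.1
N₃⁻: pKₐ(HN₃) ≈ 4.7
HS⁻: pKₐ(H₂S) ≈ 7
RS⁻: pKₐ(RSH (a thiol)) ≈ 10.5
CH₃O⁻: pKₐ(CH₃OH) ≈ 15.5
(CH₃)₃CO⁻: pKₐ(t-BuOH) ≈ 18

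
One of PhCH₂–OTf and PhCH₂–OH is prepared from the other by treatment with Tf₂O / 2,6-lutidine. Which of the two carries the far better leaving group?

PhCH₂–OTf

From PhCH₂–OH the departing group would be OH⁻ (pKₐ(H₂O) ≈ 15.7). Strong base; essentially never leaves without prior activation.
From PhCH₂–OTf the leaving group is OTf⁻ (pKₐ(CF₃SO₃H (triflic acid)) ≈ -14). Charge spread over three oxygens and a CF₃ group; the premier leaving group in synthesis.
Treatment with Tf₂O / 2,6-lutidine works by converting the hydroxyl into a triflate, making PhCH₂–OTf enormously more reactive.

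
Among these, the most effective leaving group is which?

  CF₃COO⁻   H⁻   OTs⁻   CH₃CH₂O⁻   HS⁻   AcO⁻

OTs⁻

OTs⁻: pKₐ(p-CH₃C₆H₄SO₃H (TsOH)) ≈ -2.8
CF₃COO⁻: pKₐ(CF₃COOH) ≈ 0.2
AcO⁻: pKₐ(CH₃COOH) ≈ 4.8
HS⁻: pKₐ(H₂S) ≈ 7
CH₃CH₂O⁻: pKₐ(CH₃CH₂OH) ≈ 16
H⁻: pKₐ(H₂) ≈ 36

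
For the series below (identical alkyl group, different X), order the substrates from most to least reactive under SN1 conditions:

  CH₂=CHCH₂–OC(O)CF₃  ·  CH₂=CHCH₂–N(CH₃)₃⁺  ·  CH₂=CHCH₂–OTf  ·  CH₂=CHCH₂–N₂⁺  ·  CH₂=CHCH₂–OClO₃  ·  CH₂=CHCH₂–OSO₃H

Same R in every case — rank the leaving groups.
Leaving-group ability tracks the stability of the departed species; conjugate-acid pKₐ is the usual yardstick (lower pKₐ → better LG).
CH₂=CHCH₂–N₂⁺ loses N₂: no meaningful conjugate acid; N₂ departs as an exceptionally stable neutral molecule
CH₂=CHCH₂–OTf loses OTf⁻: pKₐ(CF₃SO₃H (triflic acid)) ≈ -14
CH₂=CHCH₂–OClO₃ loses ClO₄⁻: pKₐ(HClO₄) ≈ -10
CH₂=CHCH₂–OSO₃H loses HSO₄⁻: pKₐ(H₂SO₄) ≈ -3
CH₂=CHCH₂–OC(O)CF₃ loses CF₃COO⁻: pKₐ(CF₃COOH) ≈ 0.2
CH₂=CHCH₂–N(CH₃)₃⁺ loses NR'₃: pKₐ(R'₃NH⁺) ≈ 10.7

CH₂=CHCH₂–N₂⁺ > CH₂=CHCH₂–OTf > CH₂=CHCH₂–OClO₃ > CH₂=CHCH₂–OSO₃H > CH₂=CHCH₂–OC(O)CF₃ > CH₂=CHCH₂–N(CH₃)₃⁺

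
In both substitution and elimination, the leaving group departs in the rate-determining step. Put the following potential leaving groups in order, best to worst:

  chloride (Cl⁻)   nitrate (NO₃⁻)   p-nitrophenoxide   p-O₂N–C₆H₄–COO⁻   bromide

The more stable X⁻ (or X) is on its own — i.e. the weaker a base it is — the better a leaving group it makes.
bromide: pKₐ(HBr) ≈ -9
chloride (Cl⁻): pKₐ(HCl) ≈ -7 — moderately weak base
nitrate (NO₃⁻): pKₐ(HNO₃) ≈ -1.3
p-O₂N–C₆H₄–COO⁻: pKₐ(p-nitrobenzoic acid) ≈ 3.4 — electron-withdrawing nitro group stabilises the carboxylate
p-nitrophenoxide: pKₐ(p-nitrophenol) ≈ 7.2 — nitro group delocalises the charge; the classic chromogenic LG

bromide > chloride (Cl⁻) > nitrate (NO₃⁻) > p-O₂N–C₆H₄–COO⁻ > p-nitrophenoxide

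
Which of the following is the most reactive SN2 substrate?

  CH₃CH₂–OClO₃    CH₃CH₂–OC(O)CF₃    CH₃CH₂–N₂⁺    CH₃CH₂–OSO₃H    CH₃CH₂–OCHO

CH₃CH₂–N₂⁺

The skeletons are identical, so relative rate is governed entirely by leaving-group ability.
The more stable X⁻ (or X) is on its own — i.e. the weaker a base it is — the better a leaving group it makes.
CH₃CH₂–N₂⁺ loses N₂: no meaningful conjugate acid; N₂ departs as an exceptionally stable neutral molecule
CH₃CH₂–OClO₃ loses ClO₄⁻: pKₐ(HClO₄) ≈ -10
CH₃CH₂–OSO₃H loses HSO₄⁻: pKₐ(H₂SO₄) ≈ -3
CH₃CH₂–OC(O)CF₃ loses CF₃COO⁻: pKₐ(CF₃COOH) ≈ 0.2
CH₃CH₂–OCHO loses HCOO⁻: pKₐ(HCOOH) ≈ 3.8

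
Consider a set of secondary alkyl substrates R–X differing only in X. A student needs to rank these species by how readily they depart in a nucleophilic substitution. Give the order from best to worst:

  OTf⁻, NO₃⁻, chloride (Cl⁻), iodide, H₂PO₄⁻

OTf⁻ > iodide > chloride (Cl⁻) > NO₃⁻ > H₂PO₄⁻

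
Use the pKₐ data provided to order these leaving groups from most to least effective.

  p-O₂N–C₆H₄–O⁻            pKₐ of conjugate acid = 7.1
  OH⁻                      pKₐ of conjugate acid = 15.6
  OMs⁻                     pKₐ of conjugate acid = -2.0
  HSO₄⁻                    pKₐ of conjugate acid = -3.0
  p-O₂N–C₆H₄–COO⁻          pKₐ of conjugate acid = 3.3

Lower conjugate-acid pKₐ ⇒ weaker base ⇒ better leaving group.
Sorting by the given values: HSO₄⁻ (-3.0), OMs⁻ (-2.0), p-O₂N–C₆H₄–COO⁻ (3.3), p-O₂N–C₆H₄–O⁻ (7.1), OH⁻ (15.6).

HSO₄⁻ > OMs⁻ > p-O₂N–C₆H₄–COO⁻ > p-O₂N–C₆H₄–O⁻ > OH⁻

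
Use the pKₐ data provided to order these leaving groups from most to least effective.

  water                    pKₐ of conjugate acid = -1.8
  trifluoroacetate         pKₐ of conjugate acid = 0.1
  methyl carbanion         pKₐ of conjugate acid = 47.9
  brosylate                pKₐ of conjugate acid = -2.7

Lower conjugate-acid pKₐ ⇒ weaker base ⇒ better leaving group.
Sorting by the given values: brosylate (-2.7), water (-1.8), trifluoroacetate (0.1), methyl carbanion (47.9).

brosylate > water > trifluoroacetate > methyl carbanion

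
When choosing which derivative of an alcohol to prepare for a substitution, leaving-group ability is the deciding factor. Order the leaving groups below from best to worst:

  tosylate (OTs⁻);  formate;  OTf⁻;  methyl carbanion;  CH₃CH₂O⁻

Rank by basicity of the departing species: weakest base leaves most easily.
OTf⁻: pKₐ(CF₃SO₃H (triflic acid)) ≈ -14 — charge spread over three oxygens and a CF₃ group; the premier leaving group in synthesis
tosylate (OTs⁻): pKₐ(p-CH₃C₆H₄SO₃H (TsOH)) ≈ -2.8 — resonance-delocalised arenesulfonate
formate: pKₐ(HCOOH) ≈ 3.8
CH₃CH₂O⁻: pKₐ(CH₃CH₂OH) ≈ 16 — strong base; alkoxides do not leave unassisted
methyl carbanion: pKₐ(CH₄) ≈ 48

OTf⁻ > tosylate (OTs⁻) > formate > CH₃CH₂O⁻ > methyl carbanion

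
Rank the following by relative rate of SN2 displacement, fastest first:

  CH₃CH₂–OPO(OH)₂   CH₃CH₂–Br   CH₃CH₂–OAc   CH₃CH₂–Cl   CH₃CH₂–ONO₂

The skeletons are identical, so relative rate is governed entirely by leaving-group ability.
Rank by basicity of the departing species: weakest base leaves most easily.
CH₃CH₂–Br loses Br⁻: pKₐ(HBr) ≈ -9
CH₃CH₂–Cl loses Cl⁻: pKₐ(HCl) ≈ -7
CH₃CH₂–ONO₂ loses NO₃⁻: pKₐ(HNO₃) ≈ -1.3
CH₃CH₂–OPO(OH)₂ loses H₂PO₄⁻: pKₐ(H₃PO₄) ≈ 2.1
CH₃CH₂–OAc loses AcO⁻: pKₐ(CH₃COOH) ≈ 4.8

CH₃CH₂–Br > CH₃CH₂–Cl > CH₃CH₂–ONO₂ > CH₃CH₂–OPO(OH)₂ > CH₃CH₂–OAc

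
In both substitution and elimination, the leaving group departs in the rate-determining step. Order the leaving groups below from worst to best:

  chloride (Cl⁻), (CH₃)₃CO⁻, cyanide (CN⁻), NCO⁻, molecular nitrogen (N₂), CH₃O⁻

(CH₃)₃CO⁻ < CH₃O⁻ < cyanide (CN⁻) < NCO⁻ < chloride (Cl⁻) < molecular nitrogen (N₂)

The more stable X⁻ (or X) is on its own — i.e. the weaker a base it is — the better a leaving group it makes.
molecular nitrogen (N₂): no meaningful conjugate acid; N₂ departs as an exceptionally stable neutral molecule
chloride (Cl⁻): pKₐ(HCl) ≈ -7
NCO⁻: pKₐ(HOCN) ≈ 3.5
cyanide (CN⁻): pKₐ(HCN) ≈ 9.2
CH₃O⁻: pKₐ(CH₃OH) ≈ 15.5
(CH₃)₃CO⁻: pKₐ(t-BuOH) ≈ 18
Listed from poorest to best leaving group as asked.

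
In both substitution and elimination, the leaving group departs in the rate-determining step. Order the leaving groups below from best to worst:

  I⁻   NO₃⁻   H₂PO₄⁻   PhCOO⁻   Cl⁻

I⁻ > Cl⁻ > NO₃⁻ > H₂PO₄⁻ > PhCOO⁻

The more stable X⁻ (or X) is on its own — i.e. the weaker a base it is — the better a leaving group it makes.
I⁻: pKₐ(HI) ≈ -10
Cl⁻: pKₐ(HCl) ≈ -7
NO₃⁻: pKₐ(HNO₃) ≈ -1.3 — resonance-delocalised over three oxygens
H₂PO₄⁻: pKₐ(H₃PO₄) ≈ 2.1 — moderate base; biological leaving group after further activation
PhCOO⁻: pKₐ(C₆H₅COOH) ≈ 4.2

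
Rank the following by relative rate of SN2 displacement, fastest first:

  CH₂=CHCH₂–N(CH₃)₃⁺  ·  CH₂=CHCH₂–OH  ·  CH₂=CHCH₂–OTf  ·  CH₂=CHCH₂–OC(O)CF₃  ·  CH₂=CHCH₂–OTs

CH₂=CHCH₂–OTf > CH₂=CHCH₂–OTs > CH₂=CHCH₂–OC(O)CF₃ > CH₂=CHCH₂–N(CH₃)₃⁺ > CH₂=CHCH₂–OH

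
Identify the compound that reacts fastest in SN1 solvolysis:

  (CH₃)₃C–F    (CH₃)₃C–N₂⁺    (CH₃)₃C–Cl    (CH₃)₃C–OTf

With the same alkyl group throughout, only the leaving group differentiates the rates.
Leaving-group ability tracks the stability of the departed species; conjugate-acid pKₐ is the usual yardstick (lower pKₐ → better LG).
(CH₃)₃C–N₂⁺ loses N₂: no meaningful conjugate acid; N₂ departs as an exceptionally stable neutral molecule
(CH₃)₃C–OTf loses OTf⁻: pKₐ(CF₃SO₃H (triflic acid)) ≈ -14
(CH₃)₃C–Cl loses Cl⁻: pKₐ(HCl) ≈ -7
(CH₃)₃C–F loses F⁻: pKₐ(HF) ≈ 3.2

(CH₃)₃C–N₂⁺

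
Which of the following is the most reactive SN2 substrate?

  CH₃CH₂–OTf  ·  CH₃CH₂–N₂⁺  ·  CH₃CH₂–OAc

CH₃CH₂–N₂⁺

The skeletons are identical, so relative rate is governed entirely by leaving-group ability.
Rank by basicity of the departing species: weakest base leaves most easily.
CH₃CH₂–N₂⁺ loses N₂: no meaningful conjugate acid; N₂ departs as an exceptionally stable neutral molecule
CH₃CH₂–OTf loses OTf⁻: pKₐ(CF₃SO₃H (triflic acid)) ≈ -14
CH₃CH₂–OAc loses AcO⁻: pKₐ(CH₃COOH) ≈ 4.8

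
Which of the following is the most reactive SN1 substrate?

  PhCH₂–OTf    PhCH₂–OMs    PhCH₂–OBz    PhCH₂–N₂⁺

PhCH₂–N₂⁺

With the same alkyl group throughout, only the leaving group differentiates the rates.
Rank by basicity of the departing species: weakest base leaves most easily.
PhCH₂–N₂⁺ loses N₂: no meaningful conjugate acid; N₂ departs as an exceptionally stable neutral molecule
PhCH₂–OTf loses OTf⁻: pKₐ(CF₃SO₃H (triflic acid)) ≈ -14
PhCH₂–OMs loses OMs⁻: pKₐ(CH₃SO₃H (MsOH)) ≈ -1.9
PhCH₂–OBz loses PhCOO⁻: pKₐ(C₆H₅COOH) ≈ 4.2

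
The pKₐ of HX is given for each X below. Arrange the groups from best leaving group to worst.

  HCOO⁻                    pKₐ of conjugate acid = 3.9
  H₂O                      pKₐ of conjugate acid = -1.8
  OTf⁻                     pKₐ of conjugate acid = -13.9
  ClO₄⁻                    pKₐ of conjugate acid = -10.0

Lower conjugate-acid pKₐ ⇒ weaker base ⇒ better leaving group.
Sorting by the given values: OTf⁻ (-13.9), ClO₄⁻ (-10.0), H₂O (-1.8), HCOO⁻ (3.9).

OTf⁻ > ClO₄⁻ > H₂O > HCOO⁻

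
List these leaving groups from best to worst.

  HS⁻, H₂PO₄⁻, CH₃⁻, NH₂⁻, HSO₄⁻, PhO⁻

HSO₄⁻: pKₐ(H₂SO₄) ≈ -3 — conjugate base of a strong mineral acid
H₂PO₄⁻: pKₐ(H₃PO₄) ≈ 2.1
HS⁻: pKₐ(H₂S) ≈ 7 — larger and more polarisable than the oxygen analogue
PhO⁻: pKₐ(C₆H₅OH (phenol)) ≈ 10
NH₂⁻: pKₐ(NH₃) ≈ 38 — extremely strong base; never a leaving group
CH₃⁻: pKₐ(CH₄) ≈ 48

HSO₄⁻ > H₂PO₄⁻ > HS⁻ > PhO⁻ > NH₂⁻ > CH₃⁻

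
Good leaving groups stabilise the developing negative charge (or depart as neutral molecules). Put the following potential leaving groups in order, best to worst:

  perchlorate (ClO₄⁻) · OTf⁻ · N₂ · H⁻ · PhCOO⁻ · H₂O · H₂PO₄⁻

A good leaving group is a weak base: the lower the pKₐ of its conjugate acid, the more readily it departs.
N₂: no meaningful conjugate acid; N₂ departs as an exceptionally stable neutral molecule
OTf⁻: pKₐ(CF₃SO₃H (triflic acid)) ≈ -14
perchlorate (ClO₄⁻): pKₐ(HClO₄) ≈ -10
H₂O: pKₐ(H₃O⁺) ≈ -1.7
H₂PO₄⁻: pKₐ(H₃PO₄) ≈ 2.1
PhCOO⁻: pKₐ(C₆H₅COOH) ≈ 4.2
H⁻: pKₐ(H₂) ≈ 36

N₂ > OTf⁻ > perchlorate (ClO₄⁻) > H₂O > H₂PO₄⁻ > PhCOO⁻ > H⁻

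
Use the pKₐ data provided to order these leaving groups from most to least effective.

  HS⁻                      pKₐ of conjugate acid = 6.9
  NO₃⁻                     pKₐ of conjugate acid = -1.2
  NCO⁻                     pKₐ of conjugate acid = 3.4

NO₃⁻ > NCO⁻ > HS⁻

Lower conjugate-acid pKₐ ⇒ weaker base ⇒ better leaving group.
Sorting by the given values: NO₃⁻ (-1.2), NCO⁻ (3.4), HS⁻ (6.9).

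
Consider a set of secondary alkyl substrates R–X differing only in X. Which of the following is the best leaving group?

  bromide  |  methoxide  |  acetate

bromide

The more stable X⁻ (or X) is on its own — i.e. the weaker a base it is — the better a leaving group it makes.
bromide: pKₐ(HBr) ≈ -9
acetate: pKₐ(CH₃COOH) ≈ 4.8
methoxide: pKₐ(CH₃OH) ≈ 15.5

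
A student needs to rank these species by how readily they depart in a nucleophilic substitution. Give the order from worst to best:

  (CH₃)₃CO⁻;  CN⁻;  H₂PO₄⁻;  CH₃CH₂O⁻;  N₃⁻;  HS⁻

Leaving-group ability tracks the stability of the departed species; conjugate-acid pKₐ is the usual yardstick (lower pKₐ → better LG).
H₂PO₄⁻: pKₐ(H₃PO₄) ≈ 2.1
N₃⁻: pKₐ(HN₃) ≈ 4.7
HS⁻: pKₐ(H₂S) ≈ 7
CN⁻: pKₐ(HCN) ≈ 9.2
CH₃CH₂O⁻: pKₐ(CH₃CH₂OH) ≈ 16
(CH₃)₃CO⁻: pKₐ(t-BuOH) ≈ 18
Listed from poorest to best leaving group as asked.

(CH₃)₃CO⁻ < CH₃CH₂O⁻ < CN⁻ < HS⁻ < N₃⁻ < H₂PO₄⁻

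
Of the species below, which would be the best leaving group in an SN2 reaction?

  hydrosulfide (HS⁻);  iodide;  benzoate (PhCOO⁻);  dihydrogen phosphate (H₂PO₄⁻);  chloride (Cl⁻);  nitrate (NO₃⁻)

iodide: pKₐ(HI) ≈ -10
chloride (Cl⁻): pKₐ(HCl) ≈ -7
nitrate (NO₃⁻): pKₐ(HNO₃) ≈ -1.3
dihydrogen phosphate (H₂PO₄⁻): pKₐ(H₃PO₄) ≈ 2.1
benzoate (PhCOO⁻): pKₐ(C₆H₅COOH) ≈ 4.2
hydrosulfide (HS⁻): pKₐ(H₂S) ≈ 7

iodide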